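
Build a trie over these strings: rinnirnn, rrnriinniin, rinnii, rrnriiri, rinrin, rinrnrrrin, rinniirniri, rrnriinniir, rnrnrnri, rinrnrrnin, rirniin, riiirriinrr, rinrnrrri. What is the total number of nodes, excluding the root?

Count nodes per top-level branch (shared prefixes stored once):
  'r'-branch (riiirriinrr, rinnii, rinniirniri, rinnirnn, rinrin, rinrnrrnin, rinrnrrri, rinrnrrrin, rirniin, rnrnrnri, rrnriinniin, rrnriinniir, rrnriiri): 60 nodes
Sum: 60

60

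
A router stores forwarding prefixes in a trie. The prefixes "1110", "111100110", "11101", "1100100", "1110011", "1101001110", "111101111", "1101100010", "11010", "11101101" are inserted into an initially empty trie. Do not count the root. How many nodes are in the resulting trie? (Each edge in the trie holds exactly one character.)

Trie structure (* marks end of a word):
(root)
└─ 1
   └─ 1
      ├─ 0
      │  ├─ 0
      │  │  └─ 1
      │  │     └─ 0
      │  │        └─ 0 *
      │  └─ 1
      │     ├─ 0 *
      │     │  └─ 0
      │     │     └─ 1
      │     │        └─ 1
      │     │           └─ 1
      │     │              └─ 0 *
      │     └─ 1
      │        └─ 0
      │           └─ 0
      │              └─ 0
      │                 └─ 1
      │                    └─ 0 *
      └─ 1
         ├─ 0 *
         │  ├─ 0
         │  │  └─ 1
         │  │     └─ 1 *
         │  └─ 1 *
         │     └─ 1
         │        └─ 0
         │           └─ 1 *
         └─ 1
            └─ 0
               ├─ 0
               │  └─ 1
               │     └─ 1
               │        └─ 0 *
               └─ 1
                  └─ 1
                     └─ 1
                        └─ 1 *
Counting every labelled node above: 39.

39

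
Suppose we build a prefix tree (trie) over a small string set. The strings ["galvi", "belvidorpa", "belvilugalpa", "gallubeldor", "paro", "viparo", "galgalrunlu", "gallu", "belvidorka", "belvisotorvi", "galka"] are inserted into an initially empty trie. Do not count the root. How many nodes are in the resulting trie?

59

For each word, the new-node count is its length minus the longest prefix already in the trie:
  "galvi" → 5 new (g, a, l, v, i)
  "belvidorpa" → 10 new (b, e, l, v, i, d, o, r, p, a)
  "belvilugalpa" → prefix "belvi" already present; 7 new (l, u, g, a, l, p, a)
  "gallubeldor" → prefix "gal" already present; 8 new (l, u, b, e, l, d, o, r)
  "paro" → 4 new (p, a, r, o)
  "viparo" → 6 new (v, i, p, a, r, o)
  "galgalrunlu" → prefix "gal" already present; 8 new (g, a, l, r, u, n, l, u)
  "gallu" → prefix "gallu" already present; 0 new (none)
  "belvidorka" → prefix "belvidor" already present; 2 new (k, a)
  "belvisotorvi" → prefix "belvi" already present; 7 new (s, o, t, o, r, v, i)
  "galka" → prefix "gal" already present; 2 new (k, a)
Total nodes = 5 + 10 + 7 + 8 + 4 + 6 + 8 + 0 + 2 + 7 + 2 = 59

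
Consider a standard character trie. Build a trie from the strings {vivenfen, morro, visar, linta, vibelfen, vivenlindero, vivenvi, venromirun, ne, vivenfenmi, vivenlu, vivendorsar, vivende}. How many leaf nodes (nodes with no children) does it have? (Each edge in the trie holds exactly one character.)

A leaf is a node with no children — equivalently, the end of a word that is not a proper prefix of any other stored word.
Those words: "linta", "morro", "ne", "venromirun", "vibelfen", "visar", "vivende", "vivendorsar", "vivenfenmi", "vivenlindero", "vivenlu", "vivenvi"
Leaf count: 12

12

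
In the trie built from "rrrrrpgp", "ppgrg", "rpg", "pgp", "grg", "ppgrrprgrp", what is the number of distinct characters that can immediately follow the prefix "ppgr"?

2

Walk "ppgr" from the root, arriving at one node.
Distinct next characters after "ppgr": g, r.
That node has 2 child edges.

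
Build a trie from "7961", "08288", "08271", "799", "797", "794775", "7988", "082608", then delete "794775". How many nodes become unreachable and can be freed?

Walk "794775" from the leaf back toward the root, removing each node that no remaining word uses.
The suffix "4775" (4 nodes) is used only by "794775"; the node for "79" still has the child "6", so pruning stops there.
Nodes removed: 4

4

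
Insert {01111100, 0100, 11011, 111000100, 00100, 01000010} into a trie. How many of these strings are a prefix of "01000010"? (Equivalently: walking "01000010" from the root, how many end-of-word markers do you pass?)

2

Check each prefix of "01000010" against the stored set — each match is an end-marker on the path.
Prefixes of the query that are stored words: "0100", "01000010"
Count: 2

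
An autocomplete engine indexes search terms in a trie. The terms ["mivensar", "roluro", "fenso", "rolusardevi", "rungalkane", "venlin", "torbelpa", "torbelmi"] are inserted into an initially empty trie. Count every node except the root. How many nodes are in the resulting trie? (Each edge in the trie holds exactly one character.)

51

Trace insertions, counting only characters that open a new branch:
  "mivensar" → 8 new (m, i, v, e, n, s, a, r)
  "roluro" → 6 new (r, o, l, u, r, o)
  "fenso" → 5 new (f, e, n, s, o)
  "rolusardevi" → prefix "rolu" already present; 7 new (s, a, r, d, e, v, i)
  "rungalkane" → prefix "r" already present; 9 new (u, n, g, a, l, k, a, n, e)
  "venlin" → 6 new (v, e, n, l, i, n)
  "torbelpa" → 8 new (t, o, r, b, e, l, p, a)
  "torbelmi" → prefix "torbel" already present; 2 new (m, i)
Total nodes = 8 + 6 + 5 + 7 + 9 + 6 + 8 + 2 = 51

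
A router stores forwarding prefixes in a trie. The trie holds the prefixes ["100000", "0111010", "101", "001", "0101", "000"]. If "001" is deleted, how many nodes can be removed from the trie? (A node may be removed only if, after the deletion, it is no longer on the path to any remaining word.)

1

A node on "001"'s path can go only if nothing else ends at it or branches off below it.
The suffix "1" (1 node) is used only by "001"; the node for "00" still has the child "0", so pruning stops there.
Nodes removed: 1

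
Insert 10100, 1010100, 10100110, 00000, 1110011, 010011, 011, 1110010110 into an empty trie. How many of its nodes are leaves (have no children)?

7

Leaves are exactly the stored words that no other stored word extends.
Those words: "00000", "010011", "011", "10100110", "1010100", "1110010110", "1110011"
Leaf count: 7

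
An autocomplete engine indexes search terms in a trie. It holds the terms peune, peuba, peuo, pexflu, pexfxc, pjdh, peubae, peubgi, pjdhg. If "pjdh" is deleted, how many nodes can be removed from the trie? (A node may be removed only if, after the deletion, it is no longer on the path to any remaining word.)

0

A node on "pjdh"'s path can go only if nothing else ends at it or branches off below it.
Every node on "pjdh" is still needed (e.g. by "pjdhg"), so nothing is freed.
Nodes removed: 0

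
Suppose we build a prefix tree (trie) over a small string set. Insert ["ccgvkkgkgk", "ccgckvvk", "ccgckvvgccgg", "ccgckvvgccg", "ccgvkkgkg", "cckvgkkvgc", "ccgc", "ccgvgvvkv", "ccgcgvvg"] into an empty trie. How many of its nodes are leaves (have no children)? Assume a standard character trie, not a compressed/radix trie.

6

A leaf is a node with no children — equivalently, the end of a word that is not a proper prefix of any other stored word.
Those words: "ccgcgvvg", "ccgckvvgccgg", "ccgckvvk", "ccgvgvvkv", "ccgvkkgkgk", "cckvgkkvgc"
Leaf count: 6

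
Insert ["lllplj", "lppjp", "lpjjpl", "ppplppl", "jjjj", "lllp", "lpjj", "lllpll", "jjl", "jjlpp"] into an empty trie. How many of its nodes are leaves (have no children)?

7

Leaves are exactly the stored words that no other stored word extends.
Those words: "jjjj", "jjlpp", "lllplj", "lllpll", "lpjjpl", "lppjp", "ppplppl"
Leaf count: 7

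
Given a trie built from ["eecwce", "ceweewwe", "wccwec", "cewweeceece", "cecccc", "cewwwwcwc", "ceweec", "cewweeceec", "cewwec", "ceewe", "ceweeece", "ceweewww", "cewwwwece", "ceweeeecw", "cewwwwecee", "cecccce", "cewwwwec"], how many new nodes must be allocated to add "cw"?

The longest prefix of "cw" already in the trie is "c" (length 1).
So 2 − 1 = 1 new nodes.

1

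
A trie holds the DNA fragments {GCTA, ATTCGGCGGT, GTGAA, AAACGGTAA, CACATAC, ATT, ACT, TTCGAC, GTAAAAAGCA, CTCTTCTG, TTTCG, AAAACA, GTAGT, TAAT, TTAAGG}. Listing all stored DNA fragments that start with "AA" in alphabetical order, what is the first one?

AAAACA

Words with prefix "AA", in lexicographic order: "AAAACA", "AAACGGTAA"
The 1st is AAAACA.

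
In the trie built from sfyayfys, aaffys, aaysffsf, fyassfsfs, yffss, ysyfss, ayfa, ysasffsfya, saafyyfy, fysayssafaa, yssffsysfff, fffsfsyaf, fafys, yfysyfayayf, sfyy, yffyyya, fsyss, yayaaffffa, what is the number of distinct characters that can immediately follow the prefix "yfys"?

Follow the path "yfys" to its node, then look at its outgoing edges.
Characters that immediately follow "yfys" among the stored strings: {y}.
That node has 1 child edge.

1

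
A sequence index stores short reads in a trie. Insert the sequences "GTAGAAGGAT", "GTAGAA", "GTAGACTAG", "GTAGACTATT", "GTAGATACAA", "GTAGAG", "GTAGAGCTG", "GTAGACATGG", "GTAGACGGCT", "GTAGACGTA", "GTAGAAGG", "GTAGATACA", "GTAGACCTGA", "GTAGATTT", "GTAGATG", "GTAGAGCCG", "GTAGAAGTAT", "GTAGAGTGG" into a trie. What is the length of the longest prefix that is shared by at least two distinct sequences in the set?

9

Equivalently: take the maximum, over all pairs, of their longest common prefix length.
e.g. "GTAGATACA" and "GTAGATACAA" share the prefix "GTAGATACA" of length 9; no pair shares a longer one.
Longest shared-prefix length: 9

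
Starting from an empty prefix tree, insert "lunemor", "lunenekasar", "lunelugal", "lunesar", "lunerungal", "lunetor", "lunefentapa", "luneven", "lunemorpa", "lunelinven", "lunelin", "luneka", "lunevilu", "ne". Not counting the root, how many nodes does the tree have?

Trace insertions, counting only characters that open a new branch:
  "lunemor" → 7 new (l, u, n, e, m, o, r)
  "lunenekasar" → prefix "lune" already present; 7 new (n, e, k, a, s, a, r)
  "lunelugal" → prefix "lune" already present; 5 new (l, u, g, a, l)
  "lunesar" → prefix "lune" already present; 3 new (s, a, r)
  "lunerungal" → prefix "lune" already present; 6 new (r, u, n, g, a, l)
  "lunetor" → prefix "lune" already present; 3 new (t, o, r)
  "lunefentapa" → prefix "lune" already present; 7 new (f, e, n, t, a, p, a)
  "luneven" → prefix "lune" already present; 3 new (v, e, n)
  "lunemorpa" → prefix "lunemor" already present; 2 new (p, a)
  "lunelinven" → prefix "lunel" already present; 5 new (i, n, v, e, n)
  "lunelin" → prefix "lunelin" already present; 0 new (none)
  "luneka" → prefix "lune" already present; 2 new (k, a)
  "lunevilu" → prefix "lunev" already present; 3 new (i, l, u)
  "ne" → 2 new (n, e)
Total nodes = 7 + 7 + 5 + 3 + 6 + 3 + 7 + 3 + 2 + 5 + 0 + 2 + 3 + 2 = 55

55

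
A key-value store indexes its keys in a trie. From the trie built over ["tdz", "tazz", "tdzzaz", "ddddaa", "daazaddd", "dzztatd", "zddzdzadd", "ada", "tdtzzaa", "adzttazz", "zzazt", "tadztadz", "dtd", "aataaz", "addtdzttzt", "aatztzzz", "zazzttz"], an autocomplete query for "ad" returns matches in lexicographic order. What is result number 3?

adzttazz

Words with prefix "ad", in lexicographic order: "ada", "addtdzttzt", "adzttazz"
Position 3: adzttazz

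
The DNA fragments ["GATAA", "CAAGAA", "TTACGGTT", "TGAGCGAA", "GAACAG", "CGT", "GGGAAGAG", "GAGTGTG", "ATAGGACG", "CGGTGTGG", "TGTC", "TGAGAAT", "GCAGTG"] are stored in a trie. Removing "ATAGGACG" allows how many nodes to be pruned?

8

A node on "ATAGGACG"'s path can go only if nothing else ends at it or branches off below it.
No other word shares any prefix with "ATAGGACG", so all 8 of its nodes go.
Nodes removed: 8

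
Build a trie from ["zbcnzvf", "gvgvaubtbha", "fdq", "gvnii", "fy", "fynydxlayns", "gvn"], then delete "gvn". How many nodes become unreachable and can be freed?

0

A node on "gvn"'s path can go only if nothing else ends at it or branches off below it.
Every node on "gvn" is still needed (e.g. by "gvnii"), so nothing is freed.
Nodes removed: 0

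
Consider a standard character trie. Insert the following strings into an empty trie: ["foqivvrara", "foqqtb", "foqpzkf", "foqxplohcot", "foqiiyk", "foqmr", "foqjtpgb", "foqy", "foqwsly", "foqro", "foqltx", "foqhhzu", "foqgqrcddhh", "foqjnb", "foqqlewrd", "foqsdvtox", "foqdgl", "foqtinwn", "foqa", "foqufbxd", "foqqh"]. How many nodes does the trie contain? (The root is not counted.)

85

Insert word by word; a character creates a node only if that edge doesn't already exist:
  "foqivvrara" → 10 new (f, o, q, i, v, v, r, a, r, a)
  "foqqtb" → prefix "foq" already present; 3 new (q, t, b)
  "foqpzkf" → prefix "foq" already present; 4 new (p, z, k, f)
  "foqxplohcot" → prefix "foq" already present; 8 new (x, p, l, o, h, c, o, t)
  "foqiiyk" → prefix "foqi" already present; 3 new (i, y, k)
  "foqmr" → prefix "foq" already present; 2 new (m, r)
  "foqjtpgb" → prefix "foq" already present; 5 new (j, t, p, g, b)
  "foqy" → prefix "foq" already present; 1 new (y)
  "foqwsly" → prefix "foq" already present; 4 new (w, s, l, y)
  "foqro" → prefix "foq" already present; 2 new (r, o)
  "foqltx" → prefix "foq" already present; 3 new (l, t, x)
  "foqhhzu" → prefix "foq" already present; 4 new (h, h, z, u)
  "foqgqrcddhh" → prefix "foq" already present; 8 new (g, q, r, c, d, d, h, h)
  "foqjnb" → prefix "foqj" already present; 2 new (n, b)
  "foqqlewrd" → prefix "foqq" already present; 5 new (l, e, w, r, d)
  "foqsdvtox" → prefix "foq" already present; 6 new (s, d, v, t, o, x)
  "foqdgl" → prefix "foq" already present; 3 new (d, g, l)
  "foqtinwn" → prefix "foq" already present; 5 new (t, i, n, w, n)
  "foqa" → prefix "foq" already present; 1 new (a)
  "foqufbxd" → prefix "foq" already present; 5 new (u, f, b, x, d)
  "foqqh" → prefix "foqq" already present; 1 new (h)
Total nodes = 10 + 3 + 4 + 8 + 3 + 2 + 5 + 1 + 4 + 2 + 3 + 4 + 8 + 2 + 5 + 6 + 3 + 5 + 1 + 5 + 1 = 85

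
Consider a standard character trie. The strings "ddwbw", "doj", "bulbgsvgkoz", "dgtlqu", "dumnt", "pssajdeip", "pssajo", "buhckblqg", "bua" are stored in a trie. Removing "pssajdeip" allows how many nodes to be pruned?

4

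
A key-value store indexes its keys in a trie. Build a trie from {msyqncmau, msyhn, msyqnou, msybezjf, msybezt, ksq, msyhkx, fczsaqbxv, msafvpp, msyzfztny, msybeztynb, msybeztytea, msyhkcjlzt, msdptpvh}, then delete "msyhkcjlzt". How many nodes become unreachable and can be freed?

5

A node on "msyhkcjlzt"'s path can go only if nothing else ends at it or branches off below it.
The suffix "cjlzt" (5 nodes) is used only by "msyhkcjlzt"; the node for "msyhk" still has the child "x", so pruning stops there.
Nodes removed: 5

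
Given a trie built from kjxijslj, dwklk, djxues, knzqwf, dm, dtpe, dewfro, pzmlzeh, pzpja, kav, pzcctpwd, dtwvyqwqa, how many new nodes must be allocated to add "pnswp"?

4

The longest prefix of "pnswp" already in the trie is "p" (length 1).
So 5 − 1 = 4 new nodes.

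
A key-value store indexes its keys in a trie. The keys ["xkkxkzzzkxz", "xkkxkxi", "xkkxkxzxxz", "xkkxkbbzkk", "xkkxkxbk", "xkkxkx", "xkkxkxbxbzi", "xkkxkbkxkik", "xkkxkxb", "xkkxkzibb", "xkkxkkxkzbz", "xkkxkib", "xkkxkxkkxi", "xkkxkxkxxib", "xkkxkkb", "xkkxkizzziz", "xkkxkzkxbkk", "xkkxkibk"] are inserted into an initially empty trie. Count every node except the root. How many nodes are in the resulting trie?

64

Insert word by word; a character creates a node only if that edge doesn't already exist:
  "xkkxkzzzkxz" → 11 new (x, k, k, x, k, z, z, z, k, x, z)
  "xkkxkxi" → prefix "xkkxk" already present; 2 new (x, i)
  "xkkxkxzxxz" → prefix "xkkxkx" already present; 4 new (z, x, x, z)
  "xkkxkbbzkk" → prefix "xkkxk" already present; 5 new (b, b, z, k, k)
  "xkkxkxbk" → prefix "xkkxkx" already present; 2 new (b, k)
  "xkkxkx" → prefix "xkkxkx" already present; 0 new (none)
  "xkkxkxbxbzi" → prefix "xkkxkxb" already present; 4 new (x, b, z, i)
  "xkkxkbkxkik" → prefix "xkkxkb" already present; 5 new (k, x, k, i, k)
  "xkkxkxb" → prefix "xkkxkxb" already present; 0 new (none)
  "xkkxkzibb" → prefix "xkkxkz" already present; 3 new (i, b, b)
  "xkkxkkxkzbz" → prefix "xkkxk" already present; 6 new (k, x, k, z, b, z)
  "xkkxkib" → prefix "xkkxk" already present; 2 new (i, b)
  "xkkxkxkkxi" → prefix "xkkxkx" already present; 4 new (k, k, x, i)
  "xkkxkxkxxib" → prefix "xkkxkxk" already present; 4 new (x, x, i, b)
  "xkkxkkb" → prefix "xkkxkk" already present; 1 new (b)
  "xkkxkizzziz" → prefix "xkkxki" already present; 5 new (z, z, z, i, z)
  "xkkxkzkxbkk" → prefix "xkkxkz" already present; 5 new (k, x, b, k, k)
  "xkkxkibk" → prefix "xkkxkib" already present; 1 new (k)
Total nodes = 11 + 2 + 4 + 5 + 2 + 0 + 4 + 5 + 0 + 3 + 6 + 2 + 4 + 4 + 1 + 5 + 5 + 1 = 64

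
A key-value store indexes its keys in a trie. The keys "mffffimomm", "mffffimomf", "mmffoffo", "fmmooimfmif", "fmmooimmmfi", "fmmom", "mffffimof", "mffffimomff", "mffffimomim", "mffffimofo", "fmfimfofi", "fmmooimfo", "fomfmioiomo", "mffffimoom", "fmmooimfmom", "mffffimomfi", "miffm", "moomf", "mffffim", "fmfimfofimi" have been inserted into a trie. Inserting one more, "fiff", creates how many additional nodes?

The longest prefix of "fiff" already in the trie is "f" (length 1).
New nodes needed: |"fiff"| − 1 = 4 − 1 = 3.

3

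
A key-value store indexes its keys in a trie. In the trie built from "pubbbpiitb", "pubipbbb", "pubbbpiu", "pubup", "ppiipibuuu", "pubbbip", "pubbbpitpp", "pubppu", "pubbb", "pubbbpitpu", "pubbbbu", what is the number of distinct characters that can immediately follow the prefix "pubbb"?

Walk "pubbb" from the root, arriving at one node.
Characters that immediately follow "pubbb" among the stored strings: {b, i, p}.
That node has 3 child edges.

3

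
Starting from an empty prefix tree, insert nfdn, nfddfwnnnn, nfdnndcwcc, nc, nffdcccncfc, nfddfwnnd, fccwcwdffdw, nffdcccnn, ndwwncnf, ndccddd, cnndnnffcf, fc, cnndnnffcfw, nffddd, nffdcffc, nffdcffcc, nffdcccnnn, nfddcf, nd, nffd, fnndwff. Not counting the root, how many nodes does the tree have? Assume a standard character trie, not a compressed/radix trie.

78

Trace insertions, counting only characters that open a new branch:
  "nfdn" → 4 new (n, f, d, n)
  "nfddfwnnnn" → prefix "nfd" already present; 7 new (d, f, w, n, n, n, n)
  "nfdnndcwcc" → prefix "nfdn" already present; 6 new (n, d, c, w, c, c)
  "nc" → prefix "n" already present; 1 new (c)
  "nffdcccncfc" → prefix "nf" already present; 9 new (f, d, c, c, c, n, c, f, c)
  "nfddfwnnd" → prefix "nfddfwnn" already present; 1 new (d)
  "fccwcwdffdw" → 11 new (f, c, c, w, c, w, d, f, f, d, w)
  "nffdcccnn" → prefix "nffdcccn" already present; 1 new (n)
  "ndwwncnf" → prefix "n" already present; 7 new (d, w, w, n, c, n, f)
  "ndccddd" → prefix "nd" already present; 5 new (c, c, d, d, d)
  "cnndnnffcf" → 10 new (c, n, n, d, n, n, f, f, c, f)
  "fc" → prefix "fc" already present; 0 new (none)
  "cnndnnffcfw" → prefix "cnndnnffcf" already present; 1 new (w)
  "nffddd" → prefix "nffd" already present; 2 new (d, d)
  "nffdcffc" → prefix "nffdc" already present; 3 new (f, f, c)
  "nffdcffcc" → prefix "nffdcffc" already present; 1 new (c)
  "nffdcccnnn" → prefix "nffdcccnn" already present; 1 new (n)
  "nfddcf" → prefix "nfdd" already present; 2 new (c, f)
  "nd" → prefix "nd" already present; 0 new (none)
  "nffd" → prefix "nffd" already present; 0 new (none)
  "fnndwff" → prefix "f" already present; 6 new (n, n, d, w, f, f)
Total nodes = 4 + 7 + 6 + 1 + 9 + 1 + 11 + 1 + 7 + 5 + 10 + 0 + 1 + 2 + 3 + 1 + 1 + 2 + 0 + 0 + 6 = 78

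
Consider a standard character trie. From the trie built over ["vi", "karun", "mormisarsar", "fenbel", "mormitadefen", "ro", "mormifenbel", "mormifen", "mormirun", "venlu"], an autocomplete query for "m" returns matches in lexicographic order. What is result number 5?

mormitadefen

Filter for "m…" and sort: "mormifen", "mormifenbel", "mormirun", "mormisarsar", "mormitadefen"
Position 5: mormitadefen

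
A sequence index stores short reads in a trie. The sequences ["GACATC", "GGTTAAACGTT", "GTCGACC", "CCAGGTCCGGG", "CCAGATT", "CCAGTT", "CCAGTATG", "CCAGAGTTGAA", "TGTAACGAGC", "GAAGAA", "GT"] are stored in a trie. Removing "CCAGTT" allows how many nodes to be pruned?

After clearing the end-marker at "CCAGTT", prune upward until reaching a node still needed by another word.
The suffix "T" (1 node) is used only by "CCAGTT"; the node for "CCAGT" still has the child "A", so pruning stops there.
Nodes removed: 1

1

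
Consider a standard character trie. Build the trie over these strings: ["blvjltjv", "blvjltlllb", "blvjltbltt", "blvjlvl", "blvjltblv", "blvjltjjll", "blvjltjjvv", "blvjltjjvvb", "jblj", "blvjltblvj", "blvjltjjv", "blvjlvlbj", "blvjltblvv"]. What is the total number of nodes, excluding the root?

Count nodes per top-level branch (shared prefixes stored once):
  'b'-branch (blvjltbltt, blvjltblv, blvjltblvj, blvjltblvv, blvjltjjll, blvjltjjv, blvjltjjvv, blvjltjjvvb, blvjltjv, blvjltlllb, blvjlvl, blvjlvlbj): 29 nodes
  'j'-branch (jblj): 4 nodes
Sum: 33

33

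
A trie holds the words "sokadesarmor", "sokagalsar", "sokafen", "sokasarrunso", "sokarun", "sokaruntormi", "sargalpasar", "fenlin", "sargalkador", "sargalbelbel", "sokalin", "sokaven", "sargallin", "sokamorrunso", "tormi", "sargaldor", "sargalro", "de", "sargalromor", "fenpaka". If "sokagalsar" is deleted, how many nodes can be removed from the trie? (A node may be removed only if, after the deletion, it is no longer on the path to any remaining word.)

6

A node on "sokagalsar"'s path can go only if nothing else ends at it or branches off below it.
The suffix "galsar" (6 nodes) is used only by "sokagalsar"; the node for "soka" still has the child "d", so pruning stops there.
Nodes removed: 6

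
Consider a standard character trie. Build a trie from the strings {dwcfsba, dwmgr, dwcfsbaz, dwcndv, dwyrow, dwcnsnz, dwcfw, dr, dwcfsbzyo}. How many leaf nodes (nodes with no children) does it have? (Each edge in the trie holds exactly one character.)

8

Leaves are exactly the stored words that no other stored word extends.
Those words: "dr", "dwcfsbaz", "dwcfsbzyo", "dwcfw", "dwcndv", "dwcnsnz", "dwmgr", "dwyrow"
Leaf count: 8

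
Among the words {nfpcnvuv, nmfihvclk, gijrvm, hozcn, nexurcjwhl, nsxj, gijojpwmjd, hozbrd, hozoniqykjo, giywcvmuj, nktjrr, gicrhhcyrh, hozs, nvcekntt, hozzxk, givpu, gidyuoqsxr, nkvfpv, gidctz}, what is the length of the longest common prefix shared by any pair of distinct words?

Equivalently: take the maximum, over all pairs, of their longest common prefix length.
"gidctz" and "gidyuoqsxr" agree on "gid" (3 characters) before diverging; nothing deeper is shared.
Longest shared-prefix length: 3

3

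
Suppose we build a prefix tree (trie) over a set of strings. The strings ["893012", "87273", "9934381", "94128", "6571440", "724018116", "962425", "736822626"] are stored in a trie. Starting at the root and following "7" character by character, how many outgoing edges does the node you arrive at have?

The children of the "7" node are the distinct next characters among strings starting with "7".
Characters that immediately follow "7" among the stored strings: {2, 3}.
That node has 2 child edges.

2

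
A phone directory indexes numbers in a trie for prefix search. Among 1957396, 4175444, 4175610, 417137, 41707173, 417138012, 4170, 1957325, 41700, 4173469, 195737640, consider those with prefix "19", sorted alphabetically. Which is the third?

Words with prefix "19", in lexicographic order: "1957325", "195737640", "1957396"
The 3rd is 1957396.

1957396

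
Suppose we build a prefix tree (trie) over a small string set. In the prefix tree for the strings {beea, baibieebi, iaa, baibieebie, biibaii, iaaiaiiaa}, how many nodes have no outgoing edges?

4

A leaf is a node with no children — equivalently, the end of a word that is not a proper prefix of any other stored word.
Those words: "baibieebie", "beea", "biibaii", "iaaiaiiaa"
Leaf count: 4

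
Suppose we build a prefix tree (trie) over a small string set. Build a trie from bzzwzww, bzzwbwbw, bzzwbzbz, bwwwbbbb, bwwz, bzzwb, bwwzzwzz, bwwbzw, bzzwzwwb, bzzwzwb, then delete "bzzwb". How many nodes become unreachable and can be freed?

A node on "bzzwb"'s path can go only if nothing else ends at it or branches off below it.
Every node on "bzzwb" is still needed (e.g. by "bzzwbwbw"), so nothing is freed.
Nodes removed: 0

0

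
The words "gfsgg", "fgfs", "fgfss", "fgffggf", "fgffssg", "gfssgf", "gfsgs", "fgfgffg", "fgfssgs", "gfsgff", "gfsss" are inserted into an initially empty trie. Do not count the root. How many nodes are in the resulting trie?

30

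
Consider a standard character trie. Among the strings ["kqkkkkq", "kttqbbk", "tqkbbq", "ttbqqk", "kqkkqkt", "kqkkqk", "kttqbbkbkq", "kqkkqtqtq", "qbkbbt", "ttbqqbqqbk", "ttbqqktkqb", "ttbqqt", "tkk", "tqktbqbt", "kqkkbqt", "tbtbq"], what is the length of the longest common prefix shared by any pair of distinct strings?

Look for the deepest trie node that still has at least two words in its subtree.
e.g. "kttqbbk" and "kttqbbkbkq" share the prefix "kttqbbk" of length 7; no pair shares a longer one.
Longest shared-prefix length: 7

7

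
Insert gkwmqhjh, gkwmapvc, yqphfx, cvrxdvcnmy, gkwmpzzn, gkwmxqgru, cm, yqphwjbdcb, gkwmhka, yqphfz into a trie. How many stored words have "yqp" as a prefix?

3

Traverse to the node for "yqp", then collect every word in that subtree.
Words under "yqp": yqphfx, yqphfz, yqphwjbdcb
Count: 3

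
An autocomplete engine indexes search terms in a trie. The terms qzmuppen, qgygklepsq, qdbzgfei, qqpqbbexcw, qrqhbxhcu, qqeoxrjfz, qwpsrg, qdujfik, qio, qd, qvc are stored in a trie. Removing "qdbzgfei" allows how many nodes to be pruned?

6

Walk "qdbzgfei" from the leaf back toward the root, removing each node that no remaining word uses.
The suffix "bzgfei" (6 nodes) is used only by "qdbzgfei"; the node for "qd" still has the child "u", so pruning stops there.
Nodes removed: 6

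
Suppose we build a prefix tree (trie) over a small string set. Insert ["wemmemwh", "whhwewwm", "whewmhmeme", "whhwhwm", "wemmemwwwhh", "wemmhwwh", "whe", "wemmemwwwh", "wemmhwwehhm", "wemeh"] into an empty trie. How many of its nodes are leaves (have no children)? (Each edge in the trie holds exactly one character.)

Leaves are exactly the stored words that no other stored word extends.
Those words: "wemeh", "wemmemwh", "wemmemwwwhh", "wemmhwwehhm", "wemmhwwh", "whewmhmeme", "whhwewwm", "whhwhwm"
Leaf count: 8

8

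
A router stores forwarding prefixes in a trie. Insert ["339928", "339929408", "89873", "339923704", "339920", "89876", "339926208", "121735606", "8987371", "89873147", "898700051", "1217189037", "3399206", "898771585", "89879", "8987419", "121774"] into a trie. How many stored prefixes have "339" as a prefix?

6

Filter for entries beginning with "339":
Matches: "339920", "3399206", "339923704", "339926208", "339928", "339929408"
Count: 6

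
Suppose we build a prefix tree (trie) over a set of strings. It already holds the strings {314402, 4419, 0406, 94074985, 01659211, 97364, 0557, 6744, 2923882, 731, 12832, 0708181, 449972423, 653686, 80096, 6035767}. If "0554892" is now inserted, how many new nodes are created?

4

Walking "0554892" from the root, the first 3 characters ("055") follow existing edges; "4" is the first miss.
Each of the 4 remaining characters creates one node.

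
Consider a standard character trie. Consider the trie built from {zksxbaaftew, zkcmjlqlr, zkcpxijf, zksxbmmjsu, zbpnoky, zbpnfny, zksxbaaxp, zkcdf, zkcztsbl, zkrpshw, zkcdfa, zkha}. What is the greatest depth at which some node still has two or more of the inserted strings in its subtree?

7

Equivalently: take the maximum, over all pairs, of their longest common prefix length.
e.g. "zksxbaaftew" and "zksxbaaxp" share the prefix "zksxbaa" of length 7; no pair shares a longer one.
Longest shared-prefix length: 7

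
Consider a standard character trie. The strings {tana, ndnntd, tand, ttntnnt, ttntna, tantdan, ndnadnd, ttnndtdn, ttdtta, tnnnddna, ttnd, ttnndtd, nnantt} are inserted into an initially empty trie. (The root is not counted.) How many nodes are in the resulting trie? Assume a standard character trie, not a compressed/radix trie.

Count nodes per top-level branch (shared prefixes stored once):
  'n'-branch (ndnadnd, ndnntd, nnantt): 15 nodes
  't'-branch (tana, tand, tantdan, tnnnddna, ttdtta, ttnd, ttnndtd, ttnndtdn, ttntna, ttntnnt): 33 nodes
Sum: 48

48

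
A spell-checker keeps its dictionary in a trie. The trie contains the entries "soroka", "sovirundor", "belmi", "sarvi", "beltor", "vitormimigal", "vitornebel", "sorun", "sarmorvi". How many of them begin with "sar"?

Filter for entries beginning with "sar":
Words under "sar": sarmorvi, sarvi
Count: 2

2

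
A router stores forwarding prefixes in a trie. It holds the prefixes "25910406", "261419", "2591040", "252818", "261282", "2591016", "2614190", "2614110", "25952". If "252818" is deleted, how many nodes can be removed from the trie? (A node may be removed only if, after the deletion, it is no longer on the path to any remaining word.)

A node on "252818"'s path can go only if nothing else ends at it or branches off below it.
The suffix "2818" (4 nodes) is used only by "252818"; the node for "25" still has the child "9", so pruning stops there.
Nodes removed: 4

4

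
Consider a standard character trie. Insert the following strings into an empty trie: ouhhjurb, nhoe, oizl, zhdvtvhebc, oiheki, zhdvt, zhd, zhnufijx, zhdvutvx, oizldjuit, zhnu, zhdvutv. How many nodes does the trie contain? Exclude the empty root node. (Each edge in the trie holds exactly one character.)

44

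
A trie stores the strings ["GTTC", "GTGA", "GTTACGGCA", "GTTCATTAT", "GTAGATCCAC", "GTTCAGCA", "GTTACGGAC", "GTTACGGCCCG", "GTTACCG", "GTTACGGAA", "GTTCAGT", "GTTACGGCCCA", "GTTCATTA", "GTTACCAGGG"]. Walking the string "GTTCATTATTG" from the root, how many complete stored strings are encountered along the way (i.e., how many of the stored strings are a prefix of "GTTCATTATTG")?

3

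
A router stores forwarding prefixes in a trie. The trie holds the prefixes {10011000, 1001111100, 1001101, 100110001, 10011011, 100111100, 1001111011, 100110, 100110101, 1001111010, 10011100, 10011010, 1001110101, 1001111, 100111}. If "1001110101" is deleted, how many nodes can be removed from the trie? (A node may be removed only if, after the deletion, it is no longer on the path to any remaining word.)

3

A node on "1001110101"'s path can go only if nothing else ends at it or branches off below it.
The suffix "101" (3 nodes) is used only by "1001110101"; the node for "1001110" still has the child "0", so pruning stops there.
Nodes removed: 3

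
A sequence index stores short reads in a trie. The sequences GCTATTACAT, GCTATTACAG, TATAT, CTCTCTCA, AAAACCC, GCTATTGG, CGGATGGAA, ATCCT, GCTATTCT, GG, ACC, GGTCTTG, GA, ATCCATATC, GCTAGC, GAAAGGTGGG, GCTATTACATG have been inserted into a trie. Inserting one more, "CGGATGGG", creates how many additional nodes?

"CGGATGG" is already a path in the trie; the remaining "G" must be added.
New nodes needed: |"CGGATGGG"| − 7 = 8 − 7 = 1.

1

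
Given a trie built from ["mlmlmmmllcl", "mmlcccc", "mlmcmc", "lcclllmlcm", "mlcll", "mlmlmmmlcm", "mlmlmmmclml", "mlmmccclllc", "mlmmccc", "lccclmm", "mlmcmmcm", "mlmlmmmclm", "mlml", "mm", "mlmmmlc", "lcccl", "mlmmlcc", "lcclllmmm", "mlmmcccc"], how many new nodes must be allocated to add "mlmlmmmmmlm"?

"mlmlmmm" is already a path in the trie; the remaining "mmlm" must be added.
Each of the 4 remaining characters creates one node.

4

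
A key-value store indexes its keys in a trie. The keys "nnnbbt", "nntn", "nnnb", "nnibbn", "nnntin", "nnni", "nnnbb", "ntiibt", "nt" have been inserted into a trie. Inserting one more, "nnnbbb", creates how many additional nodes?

"nnnbb" is already a path in the trie; the remaining "b" must be added.
New nodes needed: |"nnnbbb"| − 5 = 6 − 5 = 1.

1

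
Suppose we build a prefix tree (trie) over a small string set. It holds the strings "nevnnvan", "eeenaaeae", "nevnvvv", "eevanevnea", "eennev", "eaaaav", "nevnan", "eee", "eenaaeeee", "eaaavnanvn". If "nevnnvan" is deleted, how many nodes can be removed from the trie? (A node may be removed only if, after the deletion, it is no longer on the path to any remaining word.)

After clearing the end-marker at "nevnnvan", prune upward until reaching a node still needed by another word.
The suffix "nvan" (4 nodes) is used only by "nevnnvan"; the node for "nevn" still has the child "v", so pruning stops there.
Nodes removed: 4

4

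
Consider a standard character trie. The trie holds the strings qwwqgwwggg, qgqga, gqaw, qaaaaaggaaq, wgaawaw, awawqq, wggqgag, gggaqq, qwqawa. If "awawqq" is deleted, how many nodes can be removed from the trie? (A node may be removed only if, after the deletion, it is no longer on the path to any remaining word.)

A node on "awawqq"'s path can go only if nothing else ends at it or branches off below it.
No other word shares any prefix with "awawqq", so all 6 of its nodes go.
Nodes removed: 6

6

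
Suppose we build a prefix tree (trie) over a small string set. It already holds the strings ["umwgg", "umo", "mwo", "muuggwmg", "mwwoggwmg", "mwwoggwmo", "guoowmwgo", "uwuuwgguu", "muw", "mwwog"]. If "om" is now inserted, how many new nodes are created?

2

Nothing in the trie begins with "o"; the whole of "om" is new.
2 − 0 = 2 new nodes.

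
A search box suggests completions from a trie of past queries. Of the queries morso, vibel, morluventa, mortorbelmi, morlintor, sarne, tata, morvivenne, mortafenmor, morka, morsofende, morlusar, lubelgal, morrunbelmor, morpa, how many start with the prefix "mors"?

2

Walk to "mors"; the words in its subtree are exactly those with that prefix.
Words under "mors": morso, morsofende
Count: 2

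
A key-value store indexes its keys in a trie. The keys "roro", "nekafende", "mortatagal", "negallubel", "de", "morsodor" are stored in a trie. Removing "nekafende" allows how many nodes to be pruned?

After clearing the end-marker at "nekafende", prune upward until reaching a node still needed by another word.
The suffix "kafende" (7 nodes) is used only by "nekafende"; the node for "ne" still has the child "g", so pruning stops there.
Nodes removed: 7

7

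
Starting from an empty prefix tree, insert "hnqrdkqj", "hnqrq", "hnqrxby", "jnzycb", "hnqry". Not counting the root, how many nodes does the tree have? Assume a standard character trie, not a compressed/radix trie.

19

Trie structure (* marks end of a word):
(root)
├─ h
│  └─ n
│     └─ q
│        └─ r
│           ├─ d
│           │  └─ k
│           │     └─ q
│           │        └─ j *
│           ├─ q *
│           ├─ x
│           │  └─ b
│           │     └─ y *
│           └─ y *
└─ j
   └─ n
      └─ z
         └─ y
            └─ c
               └─ b *
Counting every labelled node above: 19.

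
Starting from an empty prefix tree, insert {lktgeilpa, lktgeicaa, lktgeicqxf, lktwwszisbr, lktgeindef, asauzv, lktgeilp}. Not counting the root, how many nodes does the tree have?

33

Trie structure (* marks end of a word):
(root)
├─ a
│  └─ s
│     └─ a
│        └─ u
│           └─ z
│              └─ v *
└─ l
   └─ k
      └─ t
         ├─ g
         │  └─ e
         │     └─ i
         │        ├─ c
         │        │  ├─ a
         │        │  │  └─ a *
         │        │  └─ q
         │        │     └─ x
         │        │        └─ f *
         │        ├─ l
         │        │  └─ p *
         │        │     └─ a *
         │        └─ n
         │           └─ d
         │              └─ e
         │                 └─ f *
         └─ w
            └─ w
               └─ s
                  └─ z
                     └─ i
                        └─ s
                           └─ b
                              └─ r *
Counting every labelled node above: 33.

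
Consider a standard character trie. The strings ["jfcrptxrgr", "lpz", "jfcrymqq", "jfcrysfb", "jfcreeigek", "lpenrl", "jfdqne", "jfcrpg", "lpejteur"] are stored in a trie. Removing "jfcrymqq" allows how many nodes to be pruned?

3

Walk "jfcrymqq" from the leaf back toward the root, removing each node that no remaining word uses.
The suffix "mqq" (3 nodes) is used only by "jfcrymqq"; the node for "jfcry" still has the child "s", so pruning stops there.
Nodes removed: 3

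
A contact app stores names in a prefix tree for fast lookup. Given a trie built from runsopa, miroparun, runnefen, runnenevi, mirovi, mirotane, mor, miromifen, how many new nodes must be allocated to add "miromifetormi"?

Walking "miromifetormi" from the root, the first 8 characters ("miromife") follow existing edges; "t" is the first miss.
Each of the 5 remaining characters creates one node.

5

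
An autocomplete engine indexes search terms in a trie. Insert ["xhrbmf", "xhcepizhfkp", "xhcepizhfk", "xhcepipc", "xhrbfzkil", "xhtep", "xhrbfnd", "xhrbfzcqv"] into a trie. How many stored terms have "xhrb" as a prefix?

Filter for entries beginning with "xhrb":
Words under "xhrb": xhrbfnd, xhrbfzcqv, xhrbfzkil, xhrbmf
Count: 4

4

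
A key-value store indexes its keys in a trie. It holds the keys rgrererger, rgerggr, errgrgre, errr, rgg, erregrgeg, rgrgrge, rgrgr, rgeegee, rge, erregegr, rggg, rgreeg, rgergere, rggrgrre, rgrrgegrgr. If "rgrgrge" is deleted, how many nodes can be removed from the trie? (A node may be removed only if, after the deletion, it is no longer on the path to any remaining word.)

A node on "rgrgrge"'s path can go only if nothing else ends at it or branches off below it.
The suffix "ge" (2 nodes) is used only by "rgrgrge"; "rgrgr" is itself a stored word, so pruning stops there.
Nodes removed: 2

2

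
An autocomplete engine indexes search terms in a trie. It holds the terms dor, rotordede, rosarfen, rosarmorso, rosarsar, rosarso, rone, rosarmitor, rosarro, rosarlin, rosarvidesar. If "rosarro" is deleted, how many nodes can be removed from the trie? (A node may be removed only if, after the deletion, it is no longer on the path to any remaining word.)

Walk "rosarro" from the leaf back toward the root, removing each node that no remaining word uses.
The suffix "ro" (2 nodes) is used only by "rosarro"; the node for "rosar" still has the child "f", so pruning stops there.
Nodes removed: 2

2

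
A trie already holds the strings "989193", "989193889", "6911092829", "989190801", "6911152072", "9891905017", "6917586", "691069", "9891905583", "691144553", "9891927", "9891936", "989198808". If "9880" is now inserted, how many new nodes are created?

2

"98" is already a path in the trie; the remaining "80" must be added.
New nodes needed: |"9880"| − 2 = 4 − 2 = 2.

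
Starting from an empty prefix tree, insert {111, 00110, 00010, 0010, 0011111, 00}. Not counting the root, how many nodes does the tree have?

Insert word by word; a character creates a node only if that edge doesn't already exist:
  "111" → 3 new (1, 1, 1)
  "00110" → 5 new (0, 0, 1, 1, 0)
  "00010" → prefix "00" already present; 3 new (0, 1, 0)
  "0010" → prefix "001" already present; 1 new (0)
  "0011111" → prefix "0011" already present; 3 new (1, 1, 1)
  "00" → prefix "00" already present; 0 new (none)
Total nodes = 3 + 5 + 3 + 1 + 3 + 0 = 15

15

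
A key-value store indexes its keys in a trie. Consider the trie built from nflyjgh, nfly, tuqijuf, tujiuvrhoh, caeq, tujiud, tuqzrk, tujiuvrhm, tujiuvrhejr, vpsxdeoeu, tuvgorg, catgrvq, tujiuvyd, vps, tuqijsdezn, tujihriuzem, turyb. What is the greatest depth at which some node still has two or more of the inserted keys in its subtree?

The deepest shared node is where two words last agree before diverging.
e.g. "tujiuvrhejr" and "tujiuvrhm" share the prefix "tujiuvrh" of length 8; no pair shares a longer one.
Longest shared-prefix length: 8

8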